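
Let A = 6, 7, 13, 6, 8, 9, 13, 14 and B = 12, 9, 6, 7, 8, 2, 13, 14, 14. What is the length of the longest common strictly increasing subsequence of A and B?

A longest common strictly increasing subsequence is 6, 7, 8, 13, 14 (length 5); it appears in order in both A and B, and no longer such subsequence exists.

5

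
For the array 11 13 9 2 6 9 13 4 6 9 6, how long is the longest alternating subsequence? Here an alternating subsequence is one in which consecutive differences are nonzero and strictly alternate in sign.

7

A longest alternating subsequence is 11, 13, 2, 6, 4, 9, 6 (positions 1,2,4,5,8,10,11); its 6 consecutive differences strictly alternate in sign, and length 7 is optimal.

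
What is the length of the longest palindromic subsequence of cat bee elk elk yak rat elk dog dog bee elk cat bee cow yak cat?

One longest palindromic subsequence is cat bee elk elk rat elk elk bee cat (positions 1,2,3,4,6,7,11,13,16); it reads the same forward and backward, and the interval DP gives dp[1][16] = 9.

9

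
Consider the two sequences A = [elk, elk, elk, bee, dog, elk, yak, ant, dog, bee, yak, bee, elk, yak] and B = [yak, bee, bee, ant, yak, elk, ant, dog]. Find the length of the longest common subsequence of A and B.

A longest common subsequence is bee, elk, ant, dog (length 4); the LCS DP confirms no longer common subsequence exists.

4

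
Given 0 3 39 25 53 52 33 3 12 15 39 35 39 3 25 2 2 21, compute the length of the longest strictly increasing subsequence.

6

Scanning left to right, the best length ending at each element is: 0→1, 3→2, 39→3, 25→3, 53→4, 52→4, 33→4, 3→2, 12→3, 15→4, 39→5, 35→5, 39→6, 3→2, 25→5, 2→2, 2→2, 21→5.
So the longest increasing subsequence has length 6, e.g. 0, 3, 25, 33, 35, 39.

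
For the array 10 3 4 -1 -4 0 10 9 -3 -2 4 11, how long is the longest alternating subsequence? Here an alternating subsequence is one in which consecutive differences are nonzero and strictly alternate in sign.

Track the best alternating length ending on an up-step vs a down-step at each position: up/down = 1/1, 1/2, 3/2, 1/4, 1/4, 5/4, 5/1, 5/6, 5/6, 7/6, 7/6, 7/1.
The maximum over both is 7; one such subsequence is 10, 3, 4, -1, 0, -3, -2.

7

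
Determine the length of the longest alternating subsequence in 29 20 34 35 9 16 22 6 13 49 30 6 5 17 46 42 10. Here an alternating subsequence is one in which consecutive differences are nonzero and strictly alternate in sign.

10

Track the best alternating length ending on an up-step vs a down-step at each position: up/down = 1/1, 1/2, 3/1, 3/1, 1/4, 5/4, 5/4, 1/6, 7/6, 7/1, 7/8, 1/8, 1/8, 9/8, 9/8, 9/10, 9/10.
The maximum over both is 10; one such subsequence is 29, 20, 34, 9, 16, 6, 49, 30, 46, 42.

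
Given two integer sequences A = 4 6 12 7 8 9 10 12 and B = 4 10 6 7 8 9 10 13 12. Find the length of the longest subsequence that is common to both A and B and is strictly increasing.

A longest common strictly increasing subsequence is 4, 6, 7, 8, 9, 10, 12 (length 7); it appears in order in both A and B, and no longer such subsequence exists.

7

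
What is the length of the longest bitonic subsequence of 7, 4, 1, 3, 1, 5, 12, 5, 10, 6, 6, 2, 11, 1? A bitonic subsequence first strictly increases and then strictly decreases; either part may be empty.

8

Let inc[i] be the LIS ending at i and dec[i] the longest strictly decreasing subsequence starting at i. inc = [1, 1, 1, 2, 1, 3, 4, 3, 4, 4, 4, 2, 5, 1], dec = [5, 4, 1, 3, 1, 3, 5, 3, 4, 3, 3, 2, 2, 1].
max_i inc[i]+dec[i]−1 = 8, with one witness 1, 3, 5, 12, 10, 6, 2, 1.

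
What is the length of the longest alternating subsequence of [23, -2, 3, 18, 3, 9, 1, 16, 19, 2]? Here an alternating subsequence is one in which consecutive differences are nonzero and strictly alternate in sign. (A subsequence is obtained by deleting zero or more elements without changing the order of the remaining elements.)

8

Track the best alternating length ending on an up-step vs a down-step at each position: up/down = 1/1, 1/2, 3/2, 3/2, 3/4, 5/4, 3/6, 7/4, 7/2, 7/8.
The maximum over both is 8; one such subsequence is 23, -2, 18, 3, 9, 1, 16, 2.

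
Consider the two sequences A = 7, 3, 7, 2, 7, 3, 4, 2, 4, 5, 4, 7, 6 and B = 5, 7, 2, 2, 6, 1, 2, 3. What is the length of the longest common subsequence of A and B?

4

Backtracking the LCS table gives one alignment: 7 (A3,B2) → 2 (A4,B3) → 2 (A8,B4) → 6 (A13,B5).
So the longest common subsequence has length 4.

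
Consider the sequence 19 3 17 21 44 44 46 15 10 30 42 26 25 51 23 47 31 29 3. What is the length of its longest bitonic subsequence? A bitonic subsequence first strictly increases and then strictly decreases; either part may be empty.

One longest bitonic subsequence is 3, 17, 21, 44, 46, 42, 26, 25, 23, 3 (positions 2,3,4,5,7,11,12,13,15,19): it rises to 46 then falls. Length 10 is optimal.

10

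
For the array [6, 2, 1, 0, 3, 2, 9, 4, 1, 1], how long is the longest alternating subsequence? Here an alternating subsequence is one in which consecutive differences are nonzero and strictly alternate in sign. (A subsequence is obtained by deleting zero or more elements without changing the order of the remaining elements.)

6

Track the best alternating length ending on an up-step vs a down-step at each position: up/down = 1/1, 1/2, 1/2, 1/2, 3/2, 3/4, 5/1, 5/6, 3/6, 3/6.
The maximum over both is 6; one such subsequence is 6, 2, 3, 2, 9, 4.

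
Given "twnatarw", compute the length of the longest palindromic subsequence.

Using dp[i][j] = 2 + dp[i+1][j−1] if the ends match, else max(dp[i+1][j], dp[i][j−1]):
dp[1][8] = 5. A witness is wataw at positions 2,4,5,6,8.

5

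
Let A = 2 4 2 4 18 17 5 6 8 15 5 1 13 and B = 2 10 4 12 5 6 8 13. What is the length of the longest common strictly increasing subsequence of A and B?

6

For each value that appears in both, track the longest common increasing run ending there.
The best achievable length is 6; one witness is 2, 4, 5, 6, 8, 13 (A-positions 1,2,7,8,9,13, B-positions 1,3,5,6,7,8).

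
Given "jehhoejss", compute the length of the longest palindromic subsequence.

One longest palindromic subsequence is jehhej (positions 1,2,3,4,6,7); it reads the same forward and backward, and the interval DP gives dp[1][9] = 6.

6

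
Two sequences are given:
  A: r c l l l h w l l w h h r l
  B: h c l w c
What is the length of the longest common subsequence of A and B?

3

Backtracking the LCS table gives one alignment: c (A2,B2) → l (A5,B3) → w (A7,B4).
So the longest common subsequence has length 3.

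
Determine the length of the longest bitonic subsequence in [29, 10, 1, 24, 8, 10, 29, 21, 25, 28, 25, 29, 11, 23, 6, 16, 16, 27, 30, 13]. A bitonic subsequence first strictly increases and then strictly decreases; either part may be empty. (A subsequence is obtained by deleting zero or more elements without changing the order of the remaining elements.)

10

One longest bitonic subsequence is 1, 8, 10, 21, 25, 28, 25, 23, 16, 13 (positions 3,5,6,8,9,10,11,14,17,20): it rises to 28 then falls. Length 10 is optimal.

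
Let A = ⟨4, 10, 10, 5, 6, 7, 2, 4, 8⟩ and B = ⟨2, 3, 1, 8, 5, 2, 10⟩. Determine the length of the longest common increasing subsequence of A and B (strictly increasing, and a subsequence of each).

For each value that appears in both, track the longest common increasing run ending there.
The best achievable length is 2; one witness is 2, 8 (A-positions 7,9, B-positions 1,4).

2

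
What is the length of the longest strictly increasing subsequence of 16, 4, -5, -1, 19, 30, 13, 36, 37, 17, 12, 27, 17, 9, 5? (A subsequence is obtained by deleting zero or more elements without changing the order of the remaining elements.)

6

Let dp[i] be the longest increasing subsequence ending at position i. Then dp = [1, 1, 1, 2, 3, 4, 3, 5, 6, 4, 3, 5, 4, 3, 3].
The maximum is 6; one witness is -5, -1, 19, 30, 36, 37 at positions 3,4,5,6,8,9.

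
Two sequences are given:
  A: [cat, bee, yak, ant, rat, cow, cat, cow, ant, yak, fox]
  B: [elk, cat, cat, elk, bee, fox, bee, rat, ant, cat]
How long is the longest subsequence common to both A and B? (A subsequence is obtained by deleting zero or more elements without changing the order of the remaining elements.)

Backtracking the LCS table gives one alignment: cat (A1,B3) → bee (A2,B7) → ant (A4,B9) → cat (A7,B10).
So the longest common subsequence has length 4.

4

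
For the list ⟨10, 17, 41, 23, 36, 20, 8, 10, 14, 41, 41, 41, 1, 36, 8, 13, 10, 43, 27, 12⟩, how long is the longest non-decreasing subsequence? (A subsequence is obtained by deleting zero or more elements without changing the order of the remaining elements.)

Let dp[i] be the longest non-decreasing subsequence ending at position i. Then dp = [1, 2, 3, 3, 4, 3, 1, 2, 3, 5, 6, 7, 1, 5, 2, 3, 3, 8, 4, 4].
The maximum is 8; one witness is 10, 17, 23, 36, 41, 41, 41, 43 at positions 1,2,4,5,10,11,12,18.

8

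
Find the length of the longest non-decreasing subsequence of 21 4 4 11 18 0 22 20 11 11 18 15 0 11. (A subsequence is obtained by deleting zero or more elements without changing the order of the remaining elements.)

6

Let dp[i] be the longest non-decreasing subsequence ending at position i. Then dp = [1, 1, 2, 3, 4, 1, 5, 5, 4, 5, 6, 6, 2, 6].
The maximum is 6; one witness is 4, 4, 11, 11, 11, 18 at positions 2,3,4,9,10,11.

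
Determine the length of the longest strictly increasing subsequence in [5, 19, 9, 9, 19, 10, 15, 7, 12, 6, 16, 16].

One longest increasing subsequence is 5, 9, 10, 15, 16 (positions 1,3,6,7,11), of length 5; no longer one exists.

5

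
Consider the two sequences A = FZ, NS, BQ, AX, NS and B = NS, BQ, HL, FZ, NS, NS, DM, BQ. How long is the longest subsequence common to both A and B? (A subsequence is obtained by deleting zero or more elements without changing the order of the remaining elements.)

A longest common subsequence is FZ, NS, BQ (length 3); the LCS DP confirms no longer common subsequence exists.

3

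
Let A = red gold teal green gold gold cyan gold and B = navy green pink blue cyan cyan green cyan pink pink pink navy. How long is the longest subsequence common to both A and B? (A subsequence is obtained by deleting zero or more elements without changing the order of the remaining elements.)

2

A longest common subsequence is green, cyan (length 2); the LCS DP confirms no longer common subsequence exists.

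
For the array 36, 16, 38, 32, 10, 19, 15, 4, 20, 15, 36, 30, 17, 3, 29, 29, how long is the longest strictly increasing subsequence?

4

One longest increasing subsequence is 16, 19, 20, 36 (positions 2,6,9,11), of length 4; no longer one exists.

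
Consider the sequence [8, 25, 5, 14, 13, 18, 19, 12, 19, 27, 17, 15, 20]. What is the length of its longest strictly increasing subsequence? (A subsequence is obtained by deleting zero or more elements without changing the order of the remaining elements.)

5

Let dp[i] be the longest increasing subsequence ending at position i. Then dp = [1, 2, 1, 2, 2, 3, 4, 2, 4, 5, 3, 3, 5].
The maximum is 5; one witness is 8, 14, 18, 19, 27 at positions 1,4,6,7,10.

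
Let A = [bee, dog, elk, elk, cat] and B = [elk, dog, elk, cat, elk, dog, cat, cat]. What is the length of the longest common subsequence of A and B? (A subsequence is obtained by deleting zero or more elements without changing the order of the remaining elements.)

A longest common subsequence is dog, elk, elk, cat (length 4); the LCS DP confirms no longer common subsequence exists.

4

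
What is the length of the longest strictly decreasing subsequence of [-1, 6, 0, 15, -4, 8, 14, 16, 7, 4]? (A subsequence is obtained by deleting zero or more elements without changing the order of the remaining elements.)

4

Scanning left to right, the best length ending at each element is: -1→1, 6→1, 0→2, 15→1, -4→3, 8→2, 14→2, 16→1, 7→3, 4→4.
So the longest decreasing subsequence has length 4, e.g. 15, 8, 7, 4.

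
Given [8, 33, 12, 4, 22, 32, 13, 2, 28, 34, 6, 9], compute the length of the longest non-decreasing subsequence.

5

Let dp[i] be the longest non-decreasing subsequence ending at position i. Then dp = [1, 2, 2, 1, 3, 4, 3, 1, 4, 5, 2, 3].
The maximum is 5; one witness is 8, 12, 22, 32, 34 at positions 1,3,5,6,10.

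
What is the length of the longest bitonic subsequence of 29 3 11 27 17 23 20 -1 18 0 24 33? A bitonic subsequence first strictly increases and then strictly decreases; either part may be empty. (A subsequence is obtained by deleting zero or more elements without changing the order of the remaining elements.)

7

Let inc[i] be the LIS ending at i and dec[i] the longest strictly decreasing subsequence starting at i. inc = [1, 1, 2, 3, 3, 4, 4, 1, 4, 2, 5, 6], dec = [6, 2, 2, 5, 2, 4, 3, 1, 2, 1, 1, 1].
max_i inc[i]+dec[i]−1 = 7, with one witness 3, 11, 27, 23, 20, 18, 0.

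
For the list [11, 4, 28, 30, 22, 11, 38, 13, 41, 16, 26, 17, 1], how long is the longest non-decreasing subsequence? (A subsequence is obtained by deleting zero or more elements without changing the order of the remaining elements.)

5

Let dp[i] be the longest non-decreasing subsequence ending at position i. Then dp = [1, 1, 2, 3, 2, 2, 4, 3, 5, 4, 5, 5, 1].
The maximum is 5; one witness is 11, 28, 30, 38, 41 at positions 1,3,4,7,9.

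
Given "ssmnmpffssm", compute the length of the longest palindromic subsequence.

7

One longest palindromic subsequence is ssmnmss (positions 1,2,3,4,5,9,10); it reads the same forward and backward, and the interval DP gives dp[1][11] = 7.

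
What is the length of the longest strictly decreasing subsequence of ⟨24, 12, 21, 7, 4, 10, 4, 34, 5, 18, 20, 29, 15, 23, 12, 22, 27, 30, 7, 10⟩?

Let dp[i] be the longest decreasing subsequence ending at position i. Then dp = [1, 2, 2, 3, 4, 3, 4, 1, 4, 3, 3, 2, 4, 3, 5, 4, 3, 2, 6, 6].
The maximum is 6; one witness is 24, 21, 18, 15, 12, 7 at positions 1,3,10,13,15,19.

6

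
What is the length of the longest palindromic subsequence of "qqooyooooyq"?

One longest palindromic subsequence is qyooooyq (positions 1,5,6,7,8,9,10,11); it reads the same forward and backward, and the interval DP gives dp[1][11] = 8.

8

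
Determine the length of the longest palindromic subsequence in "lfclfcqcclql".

One longest palindromic subsequence is llcccll (positions 1,4,6,8,9,10,12); it reads the same forward and backward, and the interval DP gives dp[1][12] = 7.

7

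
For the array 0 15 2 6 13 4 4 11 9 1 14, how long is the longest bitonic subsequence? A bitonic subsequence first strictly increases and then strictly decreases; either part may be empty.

One longest bitonic subsequence is 0, 2, 6, 13, 11, 9, 1 (positions 1,3,4,5,8,9,10): it rises to 13 then falls. Length 7 is optimal.

7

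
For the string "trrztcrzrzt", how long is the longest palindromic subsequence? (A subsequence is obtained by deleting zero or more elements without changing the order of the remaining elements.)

7

One longest palindromic subsequence is tzrzrzt (positions 1,4,7,8,9,10,11); it reads the same forward and backward, and the interval DP gives dp[1][11] = 7.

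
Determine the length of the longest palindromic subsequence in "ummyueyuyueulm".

Using dp[i][j] = 2 + dp[i+1][j−1] if the ends match, else max(dp[i+1][j], dp[i][j−1]):
dp[1][14] = 9. A witness is mueuyueum at positions 2,5,6,8,9,10,11,12,14.

9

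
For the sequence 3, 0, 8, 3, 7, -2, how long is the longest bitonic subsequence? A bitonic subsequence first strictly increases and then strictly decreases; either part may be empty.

Let inc[i] be the LIS ending at i and dec[i] the longest strictly decreasing subsequence starting at i. inc = [1, 1, 2, 2, 3, 1], dec = [3, 2, 3, 2, 2, 1].
max_i inc[i]+dec[i]−1 = 4, with one witness 3, 8, 7, -2.

4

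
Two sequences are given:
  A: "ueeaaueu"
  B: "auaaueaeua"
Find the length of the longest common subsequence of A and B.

Backtracking the LCS table gives one alignment: u (A1,B2) → a (A4,B3) → a (A5,B4) → u (A6,B5) → e (A7,B8) → u (A8,B9).
So the longest common subsequence has length 6.

6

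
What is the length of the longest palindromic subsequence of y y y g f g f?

3

One longest palindromic subsequence is fgf (positions 5,6,7); it reads the same forward and backward, and the interval DP gives dp[1][7] = 3.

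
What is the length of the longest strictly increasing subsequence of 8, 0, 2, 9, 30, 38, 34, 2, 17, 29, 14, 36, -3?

6

Let dp[i] be the longest increasing subsequence ending at position i. Then dp = [1, 1, 2, 3, 4, 5, 5, 2, 4, 5, 4, 6, 1].
The maximum is 6; one witness is 0, 2, 9, 30, 34, 36 at positions 2,3,4,5,7,12.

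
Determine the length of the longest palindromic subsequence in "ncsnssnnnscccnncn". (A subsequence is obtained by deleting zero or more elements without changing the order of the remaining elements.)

11

One longest palindromic subsequence is ncnncccnncn (positions 1,2,4,7,11,12,13,14,15,16,17); it reads the same forward and backward, and the interval DP gives dp[1][17] = 11.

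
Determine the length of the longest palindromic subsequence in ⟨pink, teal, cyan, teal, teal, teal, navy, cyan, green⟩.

5

Using dp[i][j] = 2 + dp[i+1][j−1] if the ends match, else max(dp[i+1][j], dp[i][j−1]):
dp[1][9] = 5. A witness is cyan teal teal teal cyan at positions 3,4,5,6,8.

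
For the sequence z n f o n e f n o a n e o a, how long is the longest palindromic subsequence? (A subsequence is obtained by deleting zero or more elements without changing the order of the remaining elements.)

7

Using dp[i][j] = 2 + dp[i+1][j−1] if the ends match, else max(dp[i+1][j], dp[i][j−1]):
dp[1][14] = 7. A witness is oenaneo at positions 4,6,8,10,11,12,13.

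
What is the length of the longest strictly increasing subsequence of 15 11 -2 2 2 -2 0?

One longest increasing subsequence is -2, 2 (positions 3,4), of length 2; no longer one exists.

2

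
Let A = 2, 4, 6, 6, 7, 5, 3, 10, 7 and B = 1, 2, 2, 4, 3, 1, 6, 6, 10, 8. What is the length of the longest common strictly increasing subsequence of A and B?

A longest common strictly increasing subsequence is 2, 4, 6, 10 (length 4); it appears in order in both A and B, and no longer such subsequence exists.

4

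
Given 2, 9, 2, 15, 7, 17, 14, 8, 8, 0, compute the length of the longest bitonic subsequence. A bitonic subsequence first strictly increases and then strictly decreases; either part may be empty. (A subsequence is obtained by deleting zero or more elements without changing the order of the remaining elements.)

7

One longest bitonic subsequence is 2, 9, 15, 17, 14, 8, 0 (positions 1,2,4,6,7,9,10): it rises to 17 then falls. Length 7 is optimal.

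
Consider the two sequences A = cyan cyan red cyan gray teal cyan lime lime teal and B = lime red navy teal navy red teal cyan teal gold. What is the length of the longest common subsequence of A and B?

4

Backtracking the LCS table gives one alignment: red (A3,B6) → teal (A6,B7) → cyan (A7,B8) → teal (A10,B9).
So the longest common subsequence has length 4.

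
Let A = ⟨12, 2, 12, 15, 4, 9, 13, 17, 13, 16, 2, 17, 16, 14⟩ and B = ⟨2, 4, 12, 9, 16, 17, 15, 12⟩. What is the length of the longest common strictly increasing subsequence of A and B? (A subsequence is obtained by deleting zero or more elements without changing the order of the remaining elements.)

For each value that appears in both, track the longest common increasing run ending there.
The best achievable length is 5; one witness is 2, 4, 9, 16, 17 (A-positions 2,5,6,10,12, B-positions 1,2,4,5,6).

5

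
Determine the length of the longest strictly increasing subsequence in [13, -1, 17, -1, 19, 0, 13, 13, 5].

One longest increasing subsequence is 13, 17, 19 (positions 1,3,5), of length 3; no longer one exists.

3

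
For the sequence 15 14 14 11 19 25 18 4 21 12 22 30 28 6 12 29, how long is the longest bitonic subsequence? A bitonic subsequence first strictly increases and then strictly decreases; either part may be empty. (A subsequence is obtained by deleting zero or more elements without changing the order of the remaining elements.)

7

Let inc[i] be the LIS ending at i and dec[i] the longest strictly decreasing subsequence starting at i. inc = [1, 1, 1, 1, 2, 3, 2, 1, 3, 2, 4, 5, 5, 2, 3, 6], dec = [4, 3, 3, 2, 4, 4, 3, 1, 3, 2, 2, 3, 2, 1, 1, 1].
max_i inc[i]+dec[i]−1 = 7, with one witness 15, 19, 21, 22, 30, 28, 12.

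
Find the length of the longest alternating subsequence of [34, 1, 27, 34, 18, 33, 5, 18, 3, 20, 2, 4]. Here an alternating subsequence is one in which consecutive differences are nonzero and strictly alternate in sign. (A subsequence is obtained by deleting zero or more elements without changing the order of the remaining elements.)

11

A longest alternating subsequence is 34, 1, 27, 18, 33, 5, 18, 3, 20, 2, 4 (positions 1,2,3,5,6,7,8,9,10,11,12); its 10 consecutive differences strictly alternate in sign, and length 11 is optimal.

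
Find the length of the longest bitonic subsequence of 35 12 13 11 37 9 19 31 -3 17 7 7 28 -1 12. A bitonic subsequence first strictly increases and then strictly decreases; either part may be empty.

7

One longest bitonic subsequence is 12, 13, 37, 31, 17, 7, -1 (positions 2,3,5,8,10,12,14): it rises to 37 then falls. Length 7 is optimal.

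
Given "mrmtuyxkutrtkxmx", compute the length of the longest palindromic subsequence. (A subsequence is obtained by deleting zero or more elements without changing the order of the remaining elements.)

Using dp[i][j] = 2 + dp[i+1][j−1] if the ends match, else max(dp[i+1][j], dp[i][j−1]):
dp[1][16] = 9. A witness is mxktrtkxm at positions 3,7,8,10,11,12,13,14,15.

9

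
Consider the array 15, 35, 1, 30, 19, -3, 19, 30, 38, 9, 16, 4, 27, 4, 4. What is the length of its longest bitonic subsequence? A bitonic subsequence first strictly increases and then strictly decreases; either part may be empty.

6

Let inc[i] be the LIS ending at i and dec[i] the longest strictly decreasing subsequence starting at i. inc = [1, 2, 1, 2, 2, 1, 2, 3, 4, 2, 3, 2, 4, 2, 2], dec = [3, 5, 2, 4, 3, 1, 3, 3, 3, 2, 2, 1, 2, 1, 1].
max_i inc[i]+dec[i]−1 = 6, with one witness 15, 35, 30, 19, 16, 4.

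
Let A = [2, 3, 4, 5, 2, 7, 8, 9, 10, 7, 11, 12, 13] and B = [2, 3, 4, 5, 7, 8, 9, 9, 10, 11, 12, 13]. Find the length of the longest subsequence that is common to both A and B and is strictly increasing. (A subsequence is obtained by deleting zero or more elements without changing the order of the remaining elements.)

For each value that appears in both, track the longest common increasing run ending there.
The best achievable length is 11; one witness is 2, 3, 4, 5, 7, 8, 9, 10, 11, 12, 13 (A-positions 1,2,3,4,6,7,8,9,11,12,13, B-positions 1,2,3,4,5,6,7,9,10,11,12).

11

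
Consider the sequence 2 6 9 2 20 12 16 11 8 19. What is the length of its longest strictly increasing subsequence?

6

Scanning left to right, the best length ending at each element is: 2→1, 6→2, 9→3, 2→1, 20→4, 12→4, 16→5, 11→4, 8→3, 19→6.
So the longest increasing subsequence has length 6, e.g. 2, 6, 9, 12, 16, 19.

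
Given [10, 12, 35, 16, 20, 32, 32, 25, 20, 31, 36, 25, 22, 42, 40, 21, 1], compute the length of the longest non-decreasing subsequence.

Let dp[i] be the longest non-decreasing subsequence ending at position i. Then dp = [1, 2, 3, 3, 4, 5, 6, 5, 5, 6, 7, 6, 6, 8, 8, 6, 1].
The maximum is 8; one witness is 10, 12, 16, 20, 32, 32, 36, 42 at positions 1,2,4,5,6,7,11,14.

8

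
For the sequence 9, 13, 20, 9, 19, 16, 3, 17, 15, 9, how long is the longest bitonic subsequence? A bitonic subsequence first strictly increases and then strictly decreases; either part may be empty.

7

Let inc[i] be the LIS ending at i and dec[i] the longest strictly decreasing subsequence starting at i. inc = [1, 2, 3, 1, 3, 3, 1, 4, 3, 2], dec = [2, 3, 5, 2, 4, 3, 1, 3, 2, 1].
max_i inc[i]+dec[i]−1 = 7, with one witness 9, 13, 20, 19, 17, 15, 9.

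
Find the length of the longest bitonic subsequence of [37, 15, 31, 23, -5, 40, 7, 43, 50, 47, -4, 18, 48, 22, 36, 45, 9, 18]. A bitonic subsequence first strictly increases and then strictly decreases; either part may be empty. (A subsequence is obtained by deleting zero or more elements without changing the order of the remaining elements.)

One longest bitonic subsequence is 15, 31, 40, 43, 50, 48, 45, 18 (positions 2,3,6,8,9,13,16,18): it rises to 50 then falls. Length 8 is optimal.

8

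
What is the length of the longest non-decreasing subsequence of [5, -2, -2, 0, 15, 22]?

Let dp[i] be the longest non-decreasing subsequence ending at position i. Then dp = [1, 1, 2, 3, 4, 5].
The maximum is 5; one witness is -2, -2, 0, 15, 22 at positions 2,3,4,5,6.

5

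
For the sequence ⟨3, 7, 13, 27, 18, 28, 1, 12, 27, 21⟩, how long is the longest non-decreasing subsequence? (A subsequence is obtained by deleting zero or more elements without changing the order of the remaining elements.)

Let dp[i] be the longest non-decreasing subsequence ending at position i. Then dp = [1, 2, 3, 4, 4, 5, 1, 3, 5, 5].
The maximum is 5; one witness is 3, 7, 13, 27, 28 at positions 1,2,3,4,6.

5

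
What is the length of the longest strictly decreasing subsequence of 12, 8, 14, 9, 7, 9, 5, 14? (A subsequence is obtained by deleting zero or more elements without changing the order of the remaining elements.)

One longest decreasing subsequence is 12, 8, 7, 5 (positions 1,2,5,7), of length 4; no longer one exists.

4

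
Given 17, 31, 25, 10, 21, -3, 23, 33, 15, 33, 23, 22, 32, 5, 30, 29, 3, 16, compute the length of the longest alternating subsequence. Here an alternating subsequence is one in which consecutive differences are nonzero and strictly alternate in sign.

14

Track the best alternating length ending on an up-step vs a down-step at each position: up/down = 1/1, 2/1, 2/3, 1/3, 4/3, 1/5, 6/3, 6/1, 6/7, 8/1, 8/9, 8/9, 10/9, 6/11, 12/11, 12/13, 6/13, 14/13.
The maximum over both is 14; one such subsequence is 17, 31, 10, 21, -3, 23, 15, 33, 23, 32, 5, 30, 3, 16.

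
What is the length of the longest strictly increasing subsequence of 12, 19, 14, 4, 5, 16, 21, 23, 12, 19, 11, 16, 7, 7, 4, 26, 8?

One longest increasing subsequence is 12, 14, 16, 21, 23, 26 (positions 1,3,6,7,8,16), of length 6; no longer one exists.

6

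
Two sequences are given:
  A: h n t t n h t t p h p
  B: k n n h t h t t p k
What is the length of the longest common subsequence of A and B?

6

A longest common subsequence is hthttp (length 6); the LCS DP confirms no longer common subsequence exists.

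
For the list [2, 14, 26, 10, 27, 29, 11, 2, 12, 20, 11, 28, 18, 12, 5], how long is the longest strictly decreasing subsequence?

One longest decreasing subsequence is 26, 20, 18, 12, 5 (positions 3,10,13,14,15), of length 5; no longer one exists.

5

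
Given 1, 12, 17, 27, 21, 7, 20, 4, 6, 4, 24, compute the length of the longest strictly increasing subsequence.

5

Let dp[i] be the longest increasing subsequence ending at position i. Then dp = [1, 2, 3, 4, 4, 2, 4, 2, 3, 2, 5].
The maximum is 5; one witness is 1, 12, 17, 21, 24 at positions 1,2,3,5,11.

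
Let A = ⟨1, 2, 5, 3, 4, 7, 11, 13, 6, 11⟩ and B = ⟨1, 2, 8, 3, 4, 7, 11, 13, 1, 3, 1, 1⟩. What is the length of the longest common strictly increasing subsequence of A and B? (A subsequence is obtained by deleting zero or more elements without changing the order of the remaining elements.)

7

A longest common strictly increasing subsequence is 1, 2, 3, 4, 7, 11, 13 (length 7); it appears in order in both A and B, and no longer such subsequence exists.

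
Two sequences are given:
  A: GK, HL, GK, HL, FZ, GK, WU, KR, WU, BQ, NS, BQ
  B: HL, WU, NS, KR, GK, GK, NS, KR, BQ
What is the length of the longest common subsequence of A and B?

5

A longest common subsequence is HL, GK, GK, KR, BQ (length 5); the LCS DP confirms no longer common subsequence exists.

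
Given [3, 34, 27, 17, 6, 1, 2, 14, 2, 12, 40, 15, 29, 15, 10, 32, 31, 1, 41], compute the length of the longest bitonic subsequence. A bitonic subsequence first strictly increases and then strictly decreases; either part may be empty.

Let inc[i] be the LIS ending at i and dec[i] the longest strictly decreasing subsequence starting at i. inc = [1, 2, 2, 2, 2, 1, 2, 3, 2, 3, 4, 4, 5, 4, 3, 6, 6, 1, 7], dec = [3, 7, 6, 5, 3, 1, 2, 4, 2, 3, 5, 3, 4, 3, 2, 3, 2, 1, 1].
max_i inc[i]+dec[i]−1 = 8, with one witness 3, 34, 27, 17, 14, 12, 10, 1.

8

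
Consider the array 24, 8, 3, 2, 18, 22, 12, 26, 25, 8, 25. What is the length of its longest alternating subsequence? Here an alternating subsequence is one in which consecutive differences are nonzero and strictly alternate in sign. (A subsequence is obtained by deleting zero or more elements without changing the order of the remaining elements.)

Track the best alternating length ending on an up-step vs a down-step at each position: up/down = 1/1, 1/2, 1/2, 1/2, 3/2, 3/2, 3/4, 5/1, 5/6, 3/6, 7/6.
The maximum over both is 7; one such subsequence is 24, 8, 18, 12, 26, 8, 25.

7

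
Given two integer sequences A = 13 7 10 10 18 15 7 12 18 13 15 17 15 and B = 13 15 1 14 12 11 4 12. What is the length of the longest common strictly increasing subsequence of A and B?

For each value that appears in both, track the longest common increasing run ending there.
The best achievable length is 2; one witness is 13, 15 (A-positions 1,6, B-positions 1,2).

2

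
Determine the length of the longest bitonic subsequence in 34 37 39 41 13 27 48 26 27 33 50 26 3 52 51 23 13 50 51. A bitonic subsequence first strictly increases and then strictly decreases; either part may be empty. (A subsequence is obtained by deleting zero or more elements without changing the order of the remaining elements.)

10

Let inc[i] be the LIS ending at i and dec[i] the longest strictly decreasing subsequence starting at i. inc = [1, 2, 3, 4, 1, 2, 5, 2, 3, 4, 6, 2, 1, 7, 7, 2, 2, 6, 7], dec = [5, 5, 5, 5, 2, 4, 5, 3, 4, 4, 4, 3, 1, 4, 3, 2, 1, 1, 1].
max_i inc[i]+dec[i]−1 = 10, with one witness 34, 37, 39, 41, 48, 50, 52, 51, 23, 13.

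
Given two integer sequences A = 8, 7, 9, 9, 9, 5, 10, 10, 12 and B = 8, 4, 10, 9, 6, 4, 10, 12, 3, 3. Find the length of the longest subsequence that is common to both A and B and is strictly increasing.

A longest common strictly increasing subsequence is 8, 9, 10, 12 (length 4); it appears in order in both A and B, and no longer such subsequence exists.

4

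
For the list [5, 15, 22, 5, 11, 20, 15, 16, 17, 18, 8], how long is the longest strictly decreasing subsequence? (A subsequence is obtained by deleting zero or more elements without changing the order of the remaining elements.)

Scanning left to right, the best length ending at each element is: 5→1, 15→1, 22→1, 5→2, 11→2, 20→2, 15→3, 16→3, 17→3, 18→3, 8→4.
So the longest decreasing subsequence has length 4, e.g. 22, 20, 15, 8.

4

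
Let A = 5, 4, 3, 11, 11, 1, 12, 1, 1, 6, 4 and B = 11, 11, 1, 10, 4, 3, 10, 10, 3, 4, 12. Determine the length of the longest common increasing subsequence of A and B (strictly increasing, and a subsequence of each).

2

For each value that appears in both, track the longest common increasing run ending there.
The best achievable length is 2; one witness is 1, 4 (A-positions 6,11, B-positions 3,5).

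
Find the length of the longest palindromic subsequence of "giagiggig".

7

Using dp[i][j] = 2 + dp[i+1][j−1] if the ends match, else max(dp[i+1][j], dp[i][j−1]):
dp[1][9] = 7. A witness is gigggig at positions 1,2,4,6,7,8,9.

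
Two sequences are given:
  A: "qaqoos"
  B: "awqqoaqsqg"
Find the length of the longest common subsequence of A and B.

Backtracking the LCS table gives one alignment: q (A1,B4) → a (A2,B6) → q (A3,B7) → s (A6,B8).
So the longest common subsequence has length 4.

4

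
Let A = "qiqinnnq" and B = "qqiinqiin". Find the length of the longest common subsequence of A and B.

A longest common subsequence is qiqin (length 5); the LCS DP confirms no longer common subsequence exists.

5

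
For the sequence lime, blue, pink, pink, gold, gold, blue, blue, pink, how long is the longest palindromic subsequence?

One longest palindromic subsequence is pink blue blue pink (positions 3,7,8,9); it reads the same forward and backward, and the interval DP gives dp[1][9] = 4.

4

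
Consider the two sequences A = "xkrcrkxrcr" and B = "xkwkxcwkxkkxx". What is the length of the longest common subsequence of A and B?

5

Backtracking the LCS table gives one alignment: x (A1,B1) → k (A2,B4) → c (A4,B6) → k (A6,B11) → x (A7,B13).
So the longest common subsequence has length 5.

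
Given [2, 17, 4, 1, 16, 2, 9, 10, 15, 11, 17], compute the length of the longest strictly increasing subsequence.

6

One longest increasing subsequence is 2, 4, 9, 10, 15, 17 (positions 1,3,7,8,9,11), of length 6; no longer one exists.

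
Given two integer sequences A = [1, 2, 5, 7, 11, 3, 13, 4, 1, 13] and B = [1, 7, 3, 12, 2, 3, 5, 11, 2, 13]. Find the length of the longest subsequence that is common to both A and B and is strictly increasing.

5

For each value that appears in both, track the longest common increasing run ending there.
The best achievable length is 5; one witness is 1, 2, 5, 11, 13 (A-positions 1,2,3,5,7, B-positions 1,5,7,8,10).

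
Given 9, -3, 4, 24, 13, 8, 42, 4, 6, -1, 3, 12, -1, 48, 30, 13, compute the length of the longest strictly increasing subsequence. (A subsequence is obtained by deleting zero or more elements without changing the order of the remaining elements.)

5

Scanning left to right, the best length ending at each element is: 9→1, -3→1, 4→2, 24→3, 13→3, 8→3, 42→4, 4→2, 6→3, -1→2, 3→3, 12→4, -1→2, 48→5, 30→5, 13→5.
So the longest increasing subsequence has length 5, e.g. -3, 4, 24, 42, 48.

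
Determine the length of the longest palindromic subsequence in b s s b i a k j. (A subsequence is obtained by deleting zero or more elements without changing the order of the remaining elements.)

Using dp[i][j] = 2 + dp[i+1][j−1] if the ends match, else max(dp[i+1][j], dp[i][j−1]):
dp[1][8] = 4. A witness is bssb at positions 1,2,3,4.

4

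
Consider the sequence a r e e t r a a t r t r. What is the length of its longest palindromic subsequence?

8

One longest palindromic subsequence is rtraartr (positions 2,5,6,7,8,10,11,12); it reads the same forward and backward, and the interval DP gives dp[1][12] = 8.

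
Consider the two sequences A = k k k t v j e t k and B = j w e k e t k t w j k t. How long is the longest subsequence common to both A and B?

A longest common subsequence is kktjt (length 5); the LCS DP confirms no longer common subsequence exists.

5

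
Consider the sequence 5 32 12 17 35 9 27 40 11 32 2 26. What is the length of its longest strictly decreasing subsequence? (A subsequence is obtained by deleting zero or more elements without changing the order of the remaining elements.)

Let dp[i] be the longest decreasing subsequence ending at position i. Then dp = [1, 1, 2, 2, 1, 3, 2, 1, 3, 2, 4, 3].
The maximum is 4; one witness is 32, 12, 9, 2 at positions 2,3,6,11.

4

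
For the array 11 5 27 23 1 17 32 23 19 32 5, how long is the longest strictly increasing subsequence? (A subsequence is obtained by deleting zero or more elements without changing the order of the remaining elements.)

One longest increasing subsequence is 11, 17, 23, 32 (positions 1,6,8,10), of length 4; no longer one exists.

4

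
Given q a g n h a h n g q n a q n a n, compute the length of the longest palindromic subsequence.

One longest palindromic subsequence is qagnhahngaq (positions 1,2,3,4,5,6,7,8,9,12,13); it reads the same forward and backward, and the interval DP gives dp[1][16] = 11.

11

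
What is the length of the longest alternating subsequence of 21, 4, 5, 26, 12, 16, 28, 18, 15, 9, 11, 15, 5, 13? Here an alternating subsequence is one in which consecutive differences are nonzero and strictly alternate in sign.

9

A longest alternating subsequence is 21, 4, 26, 12, 16, 9, 11, 5, 13 (positions 1,2,4,5,6,10,11,13,14); its 8 consecutive differences strictly alternate in sign, and length 9 is optimal.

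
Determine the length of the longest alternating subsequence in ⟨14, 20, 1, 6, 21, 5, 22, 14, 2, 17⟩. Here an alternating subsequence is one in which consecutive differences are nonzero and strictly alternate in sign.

8

A longest alternating subsequence is 14, 20, 1, 6, 5, 22, 14, 17 (positions 1,2,3,4,6,7,8,10); its 7 consecutive differences strictly alternate in sign, and length 8 is optimal.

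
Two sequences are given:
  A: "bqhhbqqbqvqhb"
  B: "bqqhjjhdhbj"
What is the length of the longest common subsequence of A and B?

Backtracking the LCS table gives one alignment: b (A1,B1) → q (A2,B3) → h (A3,B4) → h (A4,B7) → h (A12,B9) → b (A13,B10).
So the longest common subsequence has length 6.

6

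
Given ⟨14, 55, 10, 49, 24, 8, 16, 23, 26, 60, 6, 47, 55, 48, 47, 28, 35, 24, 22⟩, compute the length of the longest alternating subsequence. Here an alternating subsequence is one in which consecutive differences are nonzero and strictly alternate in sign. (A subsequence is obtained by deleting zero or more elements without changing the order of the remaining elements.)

Track the best alternating length ending on an up-step vs a down-step at each position: up/down = 1/1, 2/1, 1/3, 4/3, 4/5, 1/5, 6/5, 6/5, 6/5, 6/1, 1/7, 8/7, 8/7, 8/9, 8/9, 8/9, 10/9, 8/11, 8/11.
The maximum over both is 11; one such subsequence is 14, 55, 10, 49, 8, 16, 6, 47, 28, 35, 24.

11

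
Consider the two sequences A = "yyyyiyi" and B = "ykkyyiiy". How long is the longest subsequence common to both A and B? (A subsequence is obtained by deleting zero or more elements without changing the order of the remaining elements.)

Backtracking the LCS table gives one alignment: y (A1,B1) → y (A2,B4) → y (A3,B5) → i (A5,B7) → y (A6,B8).
So the longest common subsequence has length 5.

5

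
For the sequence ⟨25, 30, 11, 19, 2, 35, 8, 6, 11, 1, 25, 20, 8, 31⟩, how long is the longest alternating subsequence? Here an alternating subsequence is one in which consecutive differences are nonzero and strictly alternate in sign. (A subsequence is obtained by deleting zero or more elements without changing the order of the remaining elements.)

Track the best alternating length ending on an up-step vs a down-step at each position: up/down = 1/1, 2/1, 1/3, 4/3, 1/5, 6/1, 6/7, 6/7, 8/7, 1/9, 10/7, 10/11, 10/11, 12/7.
The maximum over both is 12; one such subsequence is 25, 30, 11, 19, 2, 35, 8, 11, 1, 25, 20, 31.

12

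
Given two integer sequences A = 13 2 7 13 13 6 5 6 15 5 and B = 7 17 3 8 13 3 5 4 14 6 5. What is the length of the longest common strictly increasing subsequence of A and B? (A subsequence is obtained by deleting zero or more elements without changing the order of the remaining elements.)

For each value that appears in both, track the longest common increasing run ending there.
The best achievable length is 2; one witness is 7, 13 (A-positions 3,4, B-positions 1,5).

2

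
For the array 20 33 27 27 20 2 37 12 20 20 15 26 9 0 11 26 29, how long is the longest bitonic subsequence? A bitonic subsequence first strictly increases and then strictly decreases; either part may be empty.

7

One longest bitonic subsequence is 20, 33, 27, 20, 15, 9, 0 (positions 1,2,4,10,11,13,14): it rises to 33 then falls. Length 7 is optimal.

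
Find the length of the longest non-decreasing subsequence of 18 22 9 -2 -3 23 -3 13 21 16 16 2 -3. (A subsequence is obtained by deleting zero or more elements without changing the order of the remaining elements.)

5

Scanning left to right, the best length ending at each element is: 18→1, 22→2, 9→1, -2→1, -3→1, 23→3, -3→2, 13→3, 21→4, 16→4, 16→5, 2→3, -3→3.
So the longest non-decreasing subsequence has length 5, e.g. -3, -3, 13, 16, 16.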